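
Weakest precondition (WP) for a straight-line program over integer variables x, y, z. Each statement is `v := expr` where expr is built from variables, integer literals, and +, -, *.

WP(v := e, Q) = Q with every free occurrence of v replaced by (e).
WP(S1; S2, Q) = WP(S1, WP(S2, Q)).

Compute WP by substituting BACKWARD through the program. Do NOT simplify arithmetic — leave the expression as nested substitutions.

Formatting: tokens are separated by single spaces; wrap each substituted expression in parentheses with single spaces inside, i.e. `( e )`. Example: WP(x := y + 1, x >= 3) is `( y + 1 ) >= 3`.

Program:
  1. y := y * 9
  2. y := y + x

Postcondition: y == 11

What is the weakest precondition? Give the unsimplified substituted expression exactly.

Answer: ( ( y * 9 ) + x ) == 11

Derivation:
post: y == 11
stmt 2: y := y + x  -- replace 1 occurrence(s) of y with (y + x)
  => ( y + x ) == 11
stmt 1: y := y * 9  -- replace 1 occurrence(s) of y with (y * 9)
  => ( ( y * 9 ) + x ) == 11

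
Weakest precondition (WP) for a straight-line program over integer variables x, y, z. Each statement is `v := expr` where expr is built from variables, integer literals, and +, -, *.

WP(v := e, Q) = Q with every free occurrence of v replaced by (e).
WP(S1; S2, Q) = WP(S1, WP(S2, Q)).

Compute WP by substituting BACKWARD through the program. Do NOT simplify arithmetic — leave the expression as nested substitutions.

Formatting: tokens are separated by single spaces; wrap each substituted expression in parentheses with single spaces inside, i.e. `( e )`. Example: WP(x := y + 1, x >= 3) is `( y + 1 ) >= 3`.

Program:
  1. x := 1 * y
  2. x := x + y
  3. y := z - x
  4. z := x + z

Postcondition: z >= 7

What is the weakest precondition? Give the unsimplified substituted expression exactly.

Answer: ( ( ( 1 * y ) + y ) + z ) >= 7

Derivation:
post: z >= 7
stmt 4: z := x + z  -- replace 1 occurrence(s) of z with (x + z)
  => ( x + z ) >= 7
stmt 3: y := z - x  -- replace 0 occurrence(s) of y with (z - x)
  => ( x + z ) >= 7
stmt 2: x := x + y  -- replace 1 occurrence(s) of x with (x + y)
  => ( ( x + y ) + z ) >= 7
stmt 1: x := 1 * y  -- replace 1 occurrence(s) of x with (1 * y)
  => ( ( ( 1 * y ) + y ) + z ) >= 7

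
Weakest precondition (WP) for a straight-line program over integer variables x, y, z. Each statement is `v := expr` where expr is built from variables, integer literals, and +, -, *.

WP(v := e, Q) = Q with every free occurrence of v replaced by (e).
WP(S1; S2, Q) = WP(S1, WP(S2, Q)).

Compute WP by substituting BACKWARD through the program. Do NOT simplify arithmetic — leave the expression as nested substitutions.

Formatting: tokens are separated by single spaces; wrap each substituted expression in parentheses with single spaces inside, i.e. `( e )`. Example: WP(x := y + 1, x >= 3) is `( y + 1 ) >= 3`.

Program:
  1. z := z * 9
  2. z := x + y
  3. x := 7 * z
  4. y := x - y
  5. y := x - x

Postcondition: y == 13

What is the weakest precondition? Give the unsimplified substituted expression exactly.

post: y == 13
stmt 5: y := x - x  -- replace 1 occurrence(s) of y with (x - x)
  => ( x - x ) == 13
stmt 4: y := x - y  -- replace 0 occurrence(s) of y with (x - y)
  => ( x - x ) == 13
stmt 3: x := 7 * z  -- replace 2 occurrence(s) of x with (7 * z)
  => ( ( 7 * z ) - ( 7 * z ) ) == 13
stmt 2: z := x + y  -- replace 2 occurrence(s) of z with (x + y)
  => ( ( 7 * ( x + y ) ) - ( 7 * ( x + y ) ) ) == 13
stmt 1: z := z * 9  -- replace 0 occurrence(s) of z with (z * 9)
  => ( ( 7 * ( x + y ) ) - ( 7 * ( x + y ) ) ) == 13

Answer: ( ( 7 * ( x + y ) ) - ( 7 * ( x + y ) ) ) == 13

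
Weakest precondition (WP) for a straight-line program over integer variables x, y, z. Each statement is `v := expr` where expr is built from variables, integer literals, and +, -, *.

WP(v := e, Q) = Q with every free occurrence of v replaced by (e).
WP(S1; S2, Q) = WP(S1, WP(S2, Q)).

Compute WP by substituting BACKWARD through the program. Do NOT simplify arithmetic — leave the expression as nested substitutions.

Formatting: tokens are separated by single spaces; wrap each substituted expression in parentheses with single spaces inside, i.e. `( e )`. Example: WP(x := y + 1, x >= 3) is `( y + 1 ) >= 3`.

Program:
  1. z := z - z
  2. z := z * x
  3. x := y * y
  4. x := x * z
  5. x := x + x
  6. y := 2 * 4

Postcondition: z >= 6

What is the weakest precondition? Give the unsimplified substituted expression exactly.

Answer: ( ( z - z ) * x ) >= 6

Derivation:
post: z >= 6
stmt 6: y := 2 * 4  -- replace 0 occurrence(s) of y with (2 * 4)
  => z >= 6
stmt 5: x := x + x  -- replace 0 occurrence(s) of x with (x + x)
  => z >= 6
stmt 4: x := x * z  -- replace 0 occurrence(s) of x with (x * z)
  => z >= 6
stmt 3: x := y * y  -- replace 0 occurrence(s) of x with (y * y)
  => z >= 6
stmt 2: z := z * x  -- replace 1 occurrence(s) of z with (z * x)
  => ( z * x ) >= 6
stmt 1: z := z - z  -- replace 1 occurrence(s) of z with (z - z)
  => ( ( z - z ) * x ) >= 6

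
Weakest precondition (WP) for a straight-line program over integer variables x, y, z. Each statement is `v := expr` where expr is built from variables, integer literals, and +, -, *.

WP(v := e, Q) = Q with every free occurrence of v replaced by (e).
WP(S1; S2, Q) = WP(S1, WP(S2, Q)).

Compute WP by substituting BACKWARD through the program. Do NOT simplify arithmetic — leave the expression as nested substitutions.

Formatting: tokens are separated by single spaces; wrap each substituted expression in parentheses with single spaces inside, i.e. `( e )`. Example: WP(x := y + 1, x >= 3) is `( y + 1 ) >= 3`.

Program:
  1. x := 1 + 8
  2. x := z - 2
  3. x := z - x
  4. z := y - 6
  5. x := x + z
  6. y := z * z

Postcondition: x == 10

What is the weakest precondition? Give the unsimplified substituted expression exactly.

post: x == 10
stmt 6: y := z * z  -- replace 0 occurrence(s) of y with (z * z)
  => x == 10
stmt 5: x := x + z  -- replace 1 occurrence(s) of x with (x + z)
  => ( x + z ) == 10
stmt 4: z := y - 6  -- replace 1 occurrence(s) of z with (y - 6)
  => ( x + ( y - 6 ) ) == 10
stmt 3: x := z - x  -- replace 1 occurrence(s) of x with (z - x)
  => ( ( z - x ) + ( y - 6 ) ) == 10
stmt 2: x := z - 2  -- replace 1 occurrence(s) of x with (z - 2)
  => ( ( z - ( z - 2 ) ) + ( y - 6 ) ) == 10
stmt 1: x := 1 + 8  -- replace 0 occurrence(s) of x with (1 + 8)
  => ( ( z - ( z - 2 ) ) + ( y - 6 ) ) == 10

Answer: ( ( z - ( z - 2 ) ) + ( y - 6 ) ) == 10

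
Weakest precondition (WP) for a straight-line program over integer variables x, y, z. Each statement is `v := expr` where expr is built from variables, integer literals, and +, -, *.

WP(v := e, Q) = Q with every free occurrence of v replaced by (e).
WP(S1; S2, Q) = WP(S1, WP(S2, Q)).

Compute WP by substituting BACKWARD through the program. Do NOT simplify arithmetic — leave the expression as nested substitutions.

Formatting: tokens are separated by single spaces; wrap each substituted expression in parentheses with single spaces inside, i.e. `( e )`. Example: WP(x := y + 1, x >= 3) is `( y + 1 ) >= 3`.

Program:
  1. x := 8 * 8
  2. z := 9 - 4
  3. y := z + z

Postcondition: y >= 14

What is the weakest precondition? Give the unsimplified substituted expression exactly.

post: y >= 14
stmt 3: y := z + z  -- replace 1 occurrence(s) of y with (z + z)
  => ( z + z ) >= 14
stmt 2: z := 9 - 4  -- replace 2 occurrence(s) of z with (9 - 4)
  => ( ( 9 - 4 ) + ( 9 - 4 ) ) >= 14
stmt 1: x := 8 * 8  -- replace 0 occurrence(s) of x with (8 * 8)
  => ( ( 9 - 4 ) + ( 9 - 4 ) ) >= 14

Answer: ( ( 9 - 4 ) + ( 9 - 4 ) ) >= 14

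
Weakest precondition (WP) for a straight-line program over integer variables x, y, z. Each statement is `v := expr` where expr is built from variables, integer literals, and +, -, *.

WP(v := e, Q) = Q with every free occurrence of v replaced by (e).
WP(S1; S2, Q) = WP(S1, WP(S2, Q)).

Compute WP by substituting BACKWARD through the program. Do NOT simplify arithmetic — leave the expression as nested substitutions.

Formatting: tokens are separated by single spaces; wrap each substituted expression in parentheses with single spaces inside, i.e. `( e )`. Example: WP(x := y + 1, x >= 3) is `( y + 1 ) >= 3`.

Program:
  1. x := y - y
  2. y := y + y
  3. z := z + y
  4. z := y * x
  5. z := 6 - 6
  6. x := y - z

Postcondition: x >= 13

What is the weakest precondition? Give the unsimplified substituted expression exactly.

Answer: ( ( y + y ) - ( 6 - 6 ) ) >= 13

Derivation:
post: x >= 13
stmt 6: x := y - z  -- replace 1 occurrence(s) of x with (y - z)
  => ( y - z ) >= 13
stmt 5: z := 6 - 6  -- replace 1 occurrence(s) of z with (6 - 6)
  => ( y - ( 6 - 6 ) ) >= 13
stmt 4: z := y * x  -- replace 0 occurrence(s) of z with (y * x)
  => ( y - ( 6 - 6 ) ) >= 13
stmt 3: z := z + y  -- replace 0 occurrence(s) of z with (z + y)
  => ( y - ( 6 - 6 ) ) >= 13
stmt 2: y := y + y  -- replace 1 occurrence(s) of y with (y + y)
  => ( ( y + y ) - ( 6 - 6 ) ) >= 13
stmt 1: x := y - y  -- replace 0 occurrence(s) of x with (y - y)
  => ( ( y + y ) - ( 6 - 6 ) ) >= 13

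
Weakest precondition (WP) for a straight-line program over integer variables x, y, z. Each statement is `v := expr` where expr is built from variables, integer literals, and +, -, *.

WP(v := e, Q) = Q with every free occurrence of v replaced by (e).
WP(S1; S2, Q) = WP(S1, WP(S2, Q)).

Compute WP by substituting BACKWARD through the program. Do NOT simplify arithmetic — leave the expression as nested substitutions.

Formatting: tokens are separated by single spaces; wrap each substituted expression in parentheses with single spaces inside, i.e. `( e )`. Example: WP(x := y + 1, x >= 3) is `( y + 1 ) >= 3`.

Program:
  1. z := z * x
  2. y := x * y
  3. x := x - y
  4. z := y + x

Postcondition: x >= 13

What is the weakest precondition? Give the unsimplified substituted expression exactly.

post: x >= 13
stmt 4: z := y + x  -- replace 0 occurrence(s) of z with (y + x)
  => x >= 13
stmt 3: x := x - y  -- replace 1 occurrence(s) of x with (x - y)
  => ( x - y ) >= 13
stmt 2: y := x * y  -- replace 1 occurrence(s) of y with (x * y)
  => ( x - ( x * y ) ) >= 13
stmt 1: z := z * x  -- replace 0 occurrence(s) of z with (z * x)
  => ( x - ( x * y ) ) >= 13

Answer: ( x - ( x * y ) ) >= 13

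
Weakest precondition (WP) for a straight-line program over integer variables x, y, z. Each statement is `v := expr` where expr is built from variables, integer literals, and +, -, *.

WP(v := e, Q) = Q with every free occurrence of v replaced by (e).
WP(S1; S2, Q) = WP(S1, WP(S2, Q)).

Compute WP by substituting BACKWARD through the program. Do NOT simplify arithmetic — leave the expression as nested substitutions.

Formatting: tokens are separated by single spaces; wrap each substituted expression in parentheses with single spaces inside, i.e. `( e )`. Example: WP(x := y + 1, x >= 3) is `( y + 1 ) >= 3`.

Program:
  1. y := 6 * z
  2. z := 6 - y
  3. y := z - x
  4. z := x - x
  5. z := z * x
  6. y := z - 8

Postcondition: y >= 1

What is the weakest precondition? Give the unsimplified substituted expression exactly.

Answer: ( ( ( x - x ) * x ) - 8 ) >= 1

Derivation:
post: y >= 1
stmt 6: y := z - 8  -- replace 1 occurrence(s) of y with (z - 8)
  => ( z - 8 ) >= 1
stmt 5: z := z * x  -- replace 1 occurrence(s) of z with (z * x)
  => ( ( z * x ) - 8 ) >= 1
stmt 4: z := x - x  -- replace 1 occurrence(s) of z with (x - x)
  => ( ( ( x - x ) * x ) - 8 ) >= 1
stmt 3: y := z - x  -- replace 0 occurrence(s) of y with (z - x)
  => ( ( ( x - x ) * x ) - 8 ) >= 1
stmt 2: z := 6 - y  -- replace 0 occurrence(s) of z with (6 - y)
  => ( ( ( x - x ) * x ) - 8 ) >= 1
stmt 1: y := 6 * z  -- replace 0 occurrence(s) of y with (6 * z)
  => ( ( ( x - x ) * x ) - 8 ) >= 1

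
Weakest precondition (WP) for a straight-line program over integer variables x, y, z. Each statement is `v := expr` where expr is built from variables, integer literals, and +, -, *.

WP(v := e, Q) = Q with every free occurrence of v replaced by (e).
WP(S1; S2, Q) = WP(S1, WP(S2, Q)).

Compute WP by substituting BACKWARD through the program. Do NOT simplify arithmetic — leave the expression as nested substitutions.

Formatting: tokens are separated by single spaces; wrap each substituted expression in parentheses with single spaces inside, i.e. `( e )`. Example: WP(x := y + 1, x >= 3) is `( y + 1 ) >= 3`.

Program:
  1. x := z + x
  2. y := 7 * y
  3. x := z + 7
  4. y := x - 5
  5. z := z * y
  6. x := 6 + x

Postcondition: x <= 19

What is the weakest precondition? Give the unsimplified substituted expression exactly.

Answer: ( 6 + ( z + 7 ) ) <= 19

Derivation:
post: x <= 19
stmt 6: x := 6 + x  -- replace 1 occurrence(s) of x with (6 + x)
  => ( 6 + x ) <= 19
stmt 5: z := z * y  -- replace 0 occurrence(s) of z with (z * y)
  => ( 6 + x ) <= 19
stmt 4: y := x - 5  -- replace 0 occurrence(s) of y with (x - 5)
  => ( 6 + x ) <= 19
stmt 3: x := z + 7  -- replace 1 occurrence(s) of x with (z + 7)
  => ( 6 + ( z + 7 ) ) <= 19
stmt 2: y := 7 * y  -- replace 0 occurrence(s) of y with (7 * y)
  => ( 6 + ( z + 7 ) ) <= 19
stmt 1: x := z + x  -- replace 0 occurrence(s) of x with (z + x)
  => ( 6 + ( z + 7 ) ) <= 19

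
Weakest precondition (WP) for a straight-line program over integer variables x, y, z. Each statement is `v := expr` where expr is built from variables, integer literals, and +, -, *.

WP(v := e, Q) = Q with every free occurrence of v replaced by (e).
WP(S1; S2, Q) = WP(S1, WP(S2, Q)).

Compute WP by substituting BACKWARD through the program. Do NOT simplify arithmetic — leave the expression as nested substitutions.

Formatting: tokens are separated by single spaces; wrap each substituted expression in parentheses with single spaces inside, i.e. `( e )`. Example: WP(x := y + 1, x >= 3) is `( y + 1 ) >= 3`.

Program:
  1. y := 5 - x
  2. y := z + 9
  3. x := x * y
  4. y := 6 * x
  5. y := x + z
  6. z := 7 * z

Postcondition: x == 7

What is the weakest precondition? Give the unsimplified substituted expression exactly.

post: x == 7
stmt 6: z := 7 * z  -- replace 0 occurrence(s) of z with (7 * z)
  => x == 7
stmt 5: y := x + z  -- replace 0 occurrence(s) of y with (x + z)
  => x == 7
stmt 4: y := 6 * x  -- replace 0 occurrence(s) of y with (6 * x)
  => x == 7
stmt 3: x := x * y  -- replace 1 occurrence(s) of x with (x * y)
  => ( x * y ) == 7
stmt 2: y := z + 9  -- replace 1 occurrence(s) of y with (z + 9)
  => ( x * ( z + 9 ) ) == 7
stmt 1: y := 5 - x  -- replace 0 occurrence(s) of y with (5 - x)
  => ( x * ( z + 9 ) ) == 7

Answer: ( x * ( z + 9 ) ) == 7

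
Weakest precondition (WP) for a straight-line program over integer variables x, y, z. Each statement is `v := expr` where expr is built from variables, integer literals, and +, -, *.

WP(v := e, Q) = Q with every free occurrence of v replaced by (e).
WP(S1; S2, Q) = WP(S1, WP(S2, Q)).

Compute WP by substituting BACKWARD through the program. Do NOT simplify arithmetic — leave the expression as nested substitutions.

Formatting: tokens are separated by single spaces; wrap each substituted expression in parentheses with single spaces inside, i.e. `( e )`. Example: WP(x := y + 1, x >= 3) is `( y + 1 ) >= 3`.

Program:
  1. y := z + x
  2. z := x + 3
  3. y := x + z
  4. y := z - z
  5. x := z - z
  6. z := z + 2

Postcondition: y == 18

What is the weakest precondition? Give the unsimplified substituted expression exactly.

post: y == 18
stmt 6: z := z + 2  -- replace 0 occurrence(s) of z with (z + 2)
  => y == 18
stmt 5: x := z - z  -- replace 0 occurrence(s) of x with (z - z)
  => y == 18
stmt 4: y := z - z  -- replace 1 occurrence(s) of y with (z - z)
  => ( z - z ) == 18
stmt 3: y := x + z  -- replace 0 occurrence(s) of y with (x + z)
  => ( z - z ) == 18
stmt 2: z := x + 3  -- replace 2 occurrence(s) of z with (x + 3)
  => ( ( x + 3 ) - ( x + 3 ) ) == 18
stmt 1: y := z + x  -- replace 0 occurrence(s) of y with (z + x)
  => ( ( x + 3 ) - ( x + 3 ) ) == 18

Answer: ( ( x + 3 ) - ( x + 3 ) ) == 18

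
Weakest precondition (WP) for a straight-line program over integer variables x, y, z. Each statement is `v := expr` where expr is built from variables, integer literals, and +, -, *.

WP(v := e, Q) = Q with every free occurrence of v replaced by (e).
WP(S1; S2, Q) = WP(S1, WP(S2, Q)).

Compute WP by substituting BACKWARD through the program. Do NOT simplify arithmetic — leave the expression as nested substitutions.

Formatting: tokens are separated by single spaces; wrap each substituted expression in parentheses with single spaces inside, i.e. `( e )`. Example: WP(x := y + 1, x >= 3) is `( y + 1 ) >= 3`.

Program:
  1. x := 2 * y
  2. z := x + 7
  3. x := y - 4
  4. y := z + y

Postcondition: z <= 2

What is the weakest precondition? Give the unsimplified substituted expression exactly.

post: z <= 2
stmt 4: y := z + y  -- replace 0 occurrence(s) of y with (z + y)
  => z <= 2
stmt 3: x := y - 4  -- replace 0 occurrence(s) of x with (y - 4)
  => z <= 2
stmt 2: z := x + 7  -- replace 1 occurrence(s) of z with (x + 7)
  => ( x + 7 ) <= 2
stmt 1: x := 2 * y  -- replace 1 occurrence(s) of x with (2 * y)
  => ( ( 2 * y ) + 7 ) <= 2

Answer: ( ( 2 * y ) + 7 ) <= 2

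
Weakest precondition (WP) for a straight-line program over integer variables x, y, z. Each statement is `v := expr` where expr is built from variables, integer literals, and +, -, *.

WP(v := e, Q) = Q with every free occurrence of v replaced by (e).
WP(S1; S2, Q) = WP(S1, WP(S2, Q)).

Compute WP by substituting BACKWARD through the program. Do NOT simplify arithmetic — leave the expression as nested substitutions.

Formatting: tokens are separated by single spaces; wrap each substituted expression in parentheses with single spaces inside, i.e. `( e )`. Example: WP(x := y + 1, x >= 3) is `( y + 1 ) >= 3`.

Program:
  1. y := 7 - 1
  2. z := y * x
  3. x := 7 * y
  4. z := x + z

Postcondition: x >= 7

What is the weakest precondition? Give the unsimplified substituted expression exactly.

Answer: ( 7 * ( 7 - 1 ) ) >= 7

Derivation:
post: x >= 7
stmt 4: z := x + z  -- replace 0 occurrence(s) of z with (x + z)
  => x >= 7
stmt 3: x := 7 * y  -- replace 1 occurrence(s) of x with (7 * y)
  => ( 7 * y ) >= 7
stmt 2: z := y * x  -- replace 0 occurrence(s) of z with (y * x)
  => ( 7 * y ) >= 7
stmt 1: y := 7 - 1  -- replace 1 occurrence(s) of y with (7 - 1)
  => ( 7 * ( 7 - 1 ) ) >= 7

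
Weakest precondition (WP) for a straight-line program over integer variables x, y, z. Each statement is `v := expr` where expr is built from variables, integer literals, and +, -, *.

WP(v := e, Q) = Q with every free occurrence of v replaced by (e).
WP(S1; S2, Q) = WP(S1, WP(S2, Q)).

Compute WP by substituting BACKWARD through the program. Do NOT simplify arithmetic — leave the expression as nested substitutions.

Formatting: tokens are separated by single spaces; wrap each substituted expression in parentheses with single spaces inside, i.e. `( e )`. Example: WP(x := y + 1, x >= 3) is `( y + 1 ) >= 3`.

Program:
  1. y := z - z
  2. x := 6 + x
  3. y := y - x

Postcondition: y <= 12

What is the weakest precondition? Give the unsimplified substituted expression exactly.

post: y <= 12
stmt 3: y := y - x  -- replace 1 occurrence(s) of y with (y - x)
  => ( y - x ) <= 12
stmt 2: x := 6 + x  -- replace 1 occurrence(s) of x with (6 + x)
  => ( y - ( 6 + x ) ) <= 12
stmt 1: y := z - z  -- replace 1 occurrence(s) of y with (z - z)
  => ( ( z - z ) - ( 6 + x ) ) <= 12

Answer: ( ( z - z ) - ( 6 + x ) ) <= 12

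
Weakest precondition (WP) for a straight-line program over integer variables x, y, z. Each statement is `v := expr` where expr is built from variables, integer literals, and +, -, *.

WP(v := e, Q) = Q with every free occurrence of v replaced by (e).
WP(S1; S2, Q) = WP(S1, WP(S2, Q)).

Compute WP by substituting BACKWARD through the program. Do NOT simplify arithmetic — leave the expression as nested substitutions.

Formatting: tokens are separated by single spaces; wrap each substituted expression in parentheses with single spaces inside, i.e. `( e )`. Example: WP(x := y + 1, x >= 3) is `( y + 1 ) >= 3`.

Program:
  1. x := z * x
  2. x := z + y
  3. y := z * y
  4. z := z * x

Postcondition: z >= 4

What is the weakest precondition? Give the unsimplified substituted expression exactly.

post: z >= 4
stmt 4: z := z * x  -- replace 1 occurrence(s) of z with (z * x)
  => ( z * x ) >= 4
stmt 3: y := z * y  -- replace 0 occurrence(s) of y with (z * y)
  => ( z * x ) >= 4
stmt 2: x := z + y  -- replace 1 occurrence(s) of x with (z + y)
  => ( z * ( z + y ) ) >= 4
stmt 1: x := z * x  -- replace 0 occurrence(s) of x with (z * x)
  => ( z * ( z + y ) ) >= 4

Answer: ( z * ( z + y ) ) >= 4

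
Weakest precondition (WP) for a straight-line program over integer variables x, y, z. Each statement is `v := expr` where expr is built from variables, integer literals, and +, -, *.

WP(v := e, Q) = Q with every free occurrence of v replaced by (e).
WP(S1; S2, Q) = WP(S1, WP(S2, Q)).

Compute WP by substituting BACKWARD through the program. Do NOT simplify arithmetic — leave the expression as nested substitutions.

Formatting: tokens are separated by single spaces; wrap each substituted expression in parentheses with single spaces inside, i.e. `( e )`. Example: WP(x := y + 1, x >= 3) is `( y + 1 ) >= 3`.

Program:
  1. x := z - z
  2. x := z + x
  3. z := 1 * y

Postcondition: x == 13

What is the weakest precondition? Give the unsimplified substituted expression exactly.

Answer: ( z + ( z - z ) ) == 13

Derivation:
post: x == 13
stmt 3: z := 1 * y  -- replace 0 occurrence(s) of z with (1 * y)
  => x == 13
stmt 2: x := z + x  -- replace 1 occurrence(s) of x with (z + x)
  => ( z + x ) == 13
stmt 1: x := z - z  -- replace 1 occurrence(s) of x with (z - z)
  => ( z + ( z - z ) ) == 13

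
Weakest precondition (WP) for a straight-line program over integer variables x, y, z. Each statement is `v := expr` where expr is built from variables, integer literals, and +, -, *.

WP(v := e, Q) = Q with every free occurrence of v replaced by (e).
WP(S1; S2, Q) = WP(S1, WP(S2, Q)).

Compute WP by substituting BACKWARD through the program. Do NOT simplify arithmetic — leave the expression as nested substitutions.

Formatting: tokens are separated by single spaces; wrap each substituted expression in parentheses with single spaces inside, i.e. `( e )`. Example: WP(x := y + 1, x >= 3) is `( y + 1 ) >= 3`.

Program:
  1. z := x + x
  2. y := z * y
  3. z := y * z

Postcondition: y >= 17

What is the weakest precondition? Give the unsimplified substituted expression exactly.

Answer: ( ( x + x ) * y ) >= 17

Derivation:
post: y >= 17
stmt 3: z := y * z  -- replace 0 occurrence(s) of z with (y * z)
  => y >= 17
stmt 2: y := z * y  -- replace 1 occurrence(s) of y with (z * y)
  => ( z * y ) >= 17
stmt 1: z := x + x  -- replace 1 occurrence(s) of z with (x + x)
  => ( ( x + x ) * y ) >= 17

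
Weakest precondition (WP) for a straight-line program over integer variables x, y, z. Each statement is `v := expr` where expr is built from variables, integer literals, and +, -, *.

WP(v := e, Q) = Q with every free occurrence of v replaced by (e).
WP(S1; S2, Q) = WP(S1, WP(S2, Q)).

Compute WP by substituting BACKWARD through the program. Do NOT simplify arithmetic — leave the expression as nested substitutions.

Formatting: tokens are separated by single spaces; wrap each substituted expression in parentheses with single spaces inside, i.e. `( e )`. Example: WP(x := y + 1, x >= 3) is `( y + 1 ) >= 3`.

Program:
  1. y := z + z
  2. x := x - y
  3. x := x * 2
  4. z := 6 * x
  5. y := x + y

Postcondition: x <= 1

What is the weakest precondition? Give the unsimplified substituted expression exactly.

post: x <= 1
stmt 5: y := x + y  -- replace 0 occurrence(s) of y with (x + y)
  => x <= 1
stmt 4: z := 6 * x  -- replace 0 occurrence(s) of z with (6 * x)
  => x <= 1
stmt 3: x := x * 2  -- replace 1 occurrence(s) of x with (x * 2)
  => ( x * 2 ) <= 1
stmt 2: x := x - y  -- replace 1 occurrence(s) of x with (x - y)
  => ( ( x - y ) * 2 ) <= 1
stmt 1: y := z + z  -- replace 1 occurrence(s) of y with (z + z)
  => ( ( x - ( z + z ) ) * 2 ) <= 1

Answer: ( ( x - ( z + z ) ) * 2 ) <= 1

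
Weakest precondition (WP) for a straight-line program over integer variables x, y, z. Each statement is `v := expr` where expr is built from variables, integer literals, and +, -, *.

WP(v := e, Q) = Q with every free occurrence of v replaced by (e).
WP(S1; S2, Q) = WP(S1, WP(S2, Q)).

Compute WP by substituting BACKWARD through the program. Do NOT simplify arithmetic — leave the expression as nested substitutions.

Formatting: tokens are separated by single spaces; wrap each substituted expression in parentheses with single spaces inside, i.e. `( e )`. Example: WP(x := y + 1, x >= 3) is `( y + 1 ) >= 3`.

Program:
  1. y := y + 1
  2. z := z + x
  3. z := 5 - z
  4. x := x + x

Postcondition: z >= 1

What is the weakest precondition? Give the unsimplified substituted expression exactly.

post: z >= 1
stmt 4: x := x + x  -- replace 0 occurrence(s) of x with (x + x)
  => z >= 1
stmt 3: z := 5 - z  -- replace 1 occurrence(s) of z with (5 - z)
  => ( 5 - z ) >= 1
stmt 2: z := z + x  -- replace 1 occurrence(s) of z with (z + x)
  => ( 5 - ( z + x ) ) >= 1
stmt 1: y := y + 1  -- replace 0 occurrence(s) of y with (y + 1)
  => ( 5 - ( z + x ) ) >= 1

Answer: ( 5 - ( z + x ) ) >= 1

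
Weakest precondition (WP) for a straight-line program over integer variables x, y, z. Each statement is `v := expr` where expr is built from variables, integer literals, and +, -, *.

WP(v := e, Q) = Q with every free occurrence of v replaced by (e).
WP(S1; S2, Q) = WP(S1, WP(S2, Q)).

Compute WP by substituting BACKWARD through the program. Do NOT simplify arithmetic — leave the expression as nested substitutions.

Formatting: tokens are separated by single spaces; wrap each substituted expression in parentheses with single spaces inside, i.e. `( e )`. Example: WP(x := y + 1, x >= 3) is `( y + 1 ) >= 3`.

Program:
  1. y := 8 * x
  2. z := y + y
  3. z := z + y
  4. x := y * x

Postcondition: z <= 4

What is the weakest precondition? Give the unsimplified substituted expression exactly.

Answer: ( ( ( 8 * x ) + ( 8 * x ) ) + ( 8 * x ) ) <= 4

Derivation:
post: z <= 4
stmt 4: x := y * x  -- replace 0 occurrence(s) of x with (y * x)
  => z <= 4
stmt 3: z := z + y  -- replace 1 occurrence(s) of z with (z + y)
  => ( z + y ) <= 4
stmt 2: z := y + y  -- replace 1 occurrence(s) of z with (y + y)
  => ( ( y + y ) + y ) <= 4
stmt 1: y := 8 * x  -- replace 3 occurrence(s) of y with (8 * x)
  => ( ( ( 8 * x ) + ( 8 * x ) ) + ( 8 * x ) ) <= 4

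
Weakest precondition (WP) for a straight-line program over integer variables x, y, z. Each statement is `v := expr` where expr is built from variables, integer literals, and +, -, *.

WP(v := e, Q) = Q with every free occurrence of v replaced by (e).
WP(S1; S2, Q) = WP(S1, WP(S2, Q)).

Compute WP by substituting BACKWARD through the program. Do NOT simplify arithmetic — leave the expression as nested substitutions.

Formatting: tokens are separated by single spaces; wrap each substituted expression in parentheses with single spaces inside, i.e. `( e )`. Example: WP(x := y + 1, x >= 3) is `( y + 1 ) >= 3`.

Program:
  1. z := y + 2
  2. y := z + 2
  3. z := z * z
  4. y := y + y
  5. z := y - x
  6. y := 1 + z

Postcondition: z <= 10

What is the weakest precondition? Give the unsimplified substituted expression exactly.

Answer: ( ( ( ( y + 2 ) + 2 ) + ( ( y + 2 ) + 2 ) ) - x ) <= 10

Derivation:
post: z <= 10
stmt 6: y := 1 + z  -- replace 0 occurrence(s) of y with (1 + z)
  => z <= 10
stmt 5: z := y - x  -- replace 1 occurrence(s) of z with (y - x)
  => ( y - x ) <= 10
stmt 4: y := y + y  -- replace 1 occurrence(s) of y with (y + y)
  => ( ( y + y ) - x ) <= 10
stmt 3: z := z * z  -- replace 0 occurrence(s) of z with (z * z)
  => ( ( y + y ) - x ) <= 10
stmt 2: y := z + 2  -- replace 2 occurrence(s) of y with (z + 2)
  => ( ( ( z + 2 ) + ( z + 2 ) ) - x ) <= 10
stmt 1: z := y + 2  -- replace 2 occurrence(s) of z with (y + 2)
  => ( ( ( ( y + 2 ) + 2 ) + ( ( y + 2 ) + 2 ) ) - x ) <= 10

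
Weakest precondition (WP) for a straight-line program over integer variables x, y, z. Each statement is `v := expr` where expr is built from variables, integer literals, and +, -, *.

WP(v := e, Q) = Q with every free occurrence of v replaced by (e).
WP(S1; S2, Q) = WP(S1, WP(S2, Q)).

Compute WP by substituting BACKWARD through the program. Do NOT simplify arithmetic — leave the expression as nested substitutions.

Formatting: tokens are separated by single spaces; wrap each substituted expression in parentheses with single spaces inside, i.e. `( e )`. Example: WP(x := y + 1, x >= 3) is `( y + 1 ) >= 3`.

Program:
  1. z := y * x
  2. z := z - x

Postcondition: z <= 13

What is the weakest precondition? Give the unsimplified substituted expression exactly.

post: z <= 13
stmt 2: z := z - x  -- replace 1 occurrence(s) of z with (z - x)
  => ( z - x ) <= 13
stmt 1: z := y * x  -- replace 1 occurrence(s) of z with (y * x)
  => ( ( y * x ) - x ) <= 13

Answer: ( ( y * x ) - x ) <= 13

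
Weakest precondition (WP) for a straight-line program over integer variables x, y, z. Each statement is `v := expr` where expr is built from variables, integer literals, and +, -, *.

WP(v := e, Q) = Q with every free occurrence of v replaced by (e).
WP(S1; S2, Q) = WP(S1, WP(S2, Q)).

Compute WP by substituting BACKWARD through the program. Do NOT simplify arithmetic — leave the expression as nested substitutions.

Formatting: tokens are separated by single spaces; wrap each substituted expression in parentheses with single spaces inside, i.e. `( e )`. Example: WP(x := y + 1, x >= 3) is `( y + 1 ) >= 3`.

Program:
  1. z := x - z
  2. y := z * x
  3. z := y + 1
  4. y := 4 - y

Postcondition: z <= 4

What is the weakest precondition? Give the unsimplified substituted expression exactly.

Answer: ( ( ( x - z ) * x ) + 1 ) <= 4

Derivation:
post: z <= 4
stmt 4: y := 4 - y  -- replace 0 occurrence(s) of y with (4 - y)
  => z <= 4
stmt 3: z := y + 1  -- replace 1 occurrence(s) of z with (y + 1)
  => ( y + 1 ) <= 4
stmt 2: y := z * x  -- replace 1 occurrence(s) of y with (z * x)
  => ( ( z * x ) + 1 ) <= 4
stmt 1: z := x - z  -- replace 1 occurrence(s) of z with (x - z)
  => ( ( ( x - z ) * x ) + 1 ) <= 4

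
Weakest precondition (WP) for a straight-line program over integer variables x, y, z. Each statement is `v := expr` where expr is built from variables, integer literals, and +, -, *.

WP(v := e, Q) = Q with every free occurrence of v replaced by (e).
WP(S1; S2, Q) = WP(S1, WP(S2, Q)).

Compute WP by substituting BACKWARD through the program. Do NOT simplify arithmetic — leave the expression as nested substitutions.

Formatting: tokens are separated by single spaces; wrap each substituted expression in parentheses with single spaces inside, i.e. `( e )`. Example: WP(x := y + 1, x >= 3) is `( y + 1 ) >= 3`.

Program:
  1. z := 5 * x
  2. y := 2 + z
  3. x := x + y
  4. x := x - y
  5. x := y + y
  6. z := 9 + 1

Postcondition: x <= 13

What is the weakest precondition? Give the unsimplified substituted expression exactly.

post: x <= 13
stmt 6: z := 9 + 1  -- replace 0 occurrence(s) of z with (9 + 1)
  => x <= 13
stmt 5: x := y + y  -- replace 1 occurrence(s) of x with (y + y)
  => ( y + y ) <= 13
stmt 4: x := x - y  -- replace 0 occurrence(s) of x with (x - y)
  => ( y + y ) <= 13
stmt 3: x := x + y  -- replace 0 occurrence(s) of x with (x + y)
  => ( y + y ) <= 13
stmt 2: y := 2 + z  -- replace 2 occurrence(s) of y with (2 + z)
  => ( ( 2 + z ) + ( 2 + z ) ) <= 13
stmt 1: z := 5 * x  -- replace 2 occurrence(s) of z with (5 * x)
  => ( ( 2 + ( 5 * x ) ) + ( 2 + ( 5 * x ) ) ) <= 13

Answer: ( ( 2 + ( 5 * x ) ) + ( 2 + ( 5 * x ) ) ) <= 13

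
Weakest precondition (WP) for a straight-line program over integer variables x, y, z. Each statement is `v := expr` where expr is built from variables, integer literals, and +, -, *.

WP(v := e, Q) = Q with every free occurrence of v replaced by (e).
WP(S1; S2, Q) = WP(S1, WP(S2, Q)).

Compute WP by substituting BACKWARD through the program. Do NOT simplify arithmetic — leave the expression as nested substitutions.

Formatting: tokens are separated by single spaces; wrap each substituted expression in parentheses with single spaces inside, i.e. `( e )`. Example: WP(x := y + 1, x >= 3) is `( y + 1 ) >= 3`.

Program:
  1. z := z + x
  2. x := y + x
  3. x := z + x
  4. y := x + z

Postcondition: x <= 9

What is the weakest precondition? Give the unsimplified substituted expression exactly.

post: x <= 9
stmt 4: y := x + z  -- replace 0 occurrence(s) of y with (x + z)
  => x <= 9
stmt 3: x := z + x  -- replace 1 occurrence(s) of x with (z + x)
  => ( z + x ) <= 9
stmt 2: x := y + x  -- replace 1 occurrence(s) of x with (y + x)
  => ( z + ( y + x ) ) <= 9
stmt 1: z := z + x  -- replace 1 occurrence(s) of z with (z + x)
  => ( ( z + x ) + ( y + x ) ) <= 9

Answer: ( ( z + x ) + ( y + x ) ) <= 9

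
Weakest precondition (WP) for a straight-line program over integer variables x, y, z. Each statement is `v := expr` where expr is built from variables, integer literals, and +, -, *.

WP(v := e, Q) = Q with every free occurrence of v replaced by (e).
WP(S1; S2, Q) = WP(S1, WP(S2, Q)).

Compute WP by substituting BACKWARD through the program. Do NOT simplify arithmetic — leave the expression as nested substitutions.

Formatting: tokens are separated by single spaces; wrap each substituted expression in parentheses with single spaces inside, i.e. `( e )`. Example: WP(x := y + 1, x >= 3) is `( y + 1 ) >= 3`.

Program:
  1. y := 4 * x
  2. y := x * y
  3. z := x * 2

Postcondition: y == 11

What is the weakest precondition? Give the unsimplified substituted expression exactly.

post: y == 11
stmt 3: z := x * 2  -- replace 0 occurrence(s) of z with (x * 2)
  => y == 11
stmt 2: y := x * y  -- replace 1 occurrence(s) of y with (x * y)
  => ( x * y ) == 11
stmt 1: y := 4 * x  -- replace 1 occurrence(s) of y with (4 * x)
  => ( x * ( 4 * x ) ) == 11

Answer: ( x * ( 4 * x ) ) == 11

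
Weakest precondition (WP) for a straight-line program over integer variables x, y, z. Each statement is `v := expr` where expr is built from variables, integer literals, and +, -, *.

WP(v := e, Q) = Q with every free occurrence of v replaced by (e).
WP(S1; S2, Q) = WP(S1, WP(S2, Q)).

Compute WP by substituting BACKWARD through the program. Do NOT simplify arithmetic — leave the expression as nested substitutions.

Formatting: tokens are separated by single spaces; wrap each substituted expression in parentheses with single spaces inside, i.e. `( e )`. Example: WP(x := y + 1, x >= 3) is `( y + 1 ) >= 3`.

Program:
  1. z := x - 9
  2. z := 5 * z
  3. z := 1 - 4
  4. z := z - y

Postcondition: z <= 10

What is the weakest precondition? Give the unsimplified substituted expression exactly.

post: z <= 10
stmt 4: z := z - y  -- replace 1 occurrence(s) of z with (z - y)
  => ( z - y ) <= 10
stmt 3: z := 1 - 4  -- replace 1 occurrence(s) of z with (1 - 4)
  => ( ( 1 - 4 ) - y ) <= 10
stmt 2: z := 5 * z  -- replace 0 occurrence(s) of z with (5 * z)
  => ( ( 1 - 4 ) - y ) <= 10
stmt 1: z := x - 9  -- replace 0 occurrence(s) of z with (x - 9)
  => ( ( 1 - 4 ) - y ) <= 10

Answer: ( ( 1 - 4 ) - y ) <= 10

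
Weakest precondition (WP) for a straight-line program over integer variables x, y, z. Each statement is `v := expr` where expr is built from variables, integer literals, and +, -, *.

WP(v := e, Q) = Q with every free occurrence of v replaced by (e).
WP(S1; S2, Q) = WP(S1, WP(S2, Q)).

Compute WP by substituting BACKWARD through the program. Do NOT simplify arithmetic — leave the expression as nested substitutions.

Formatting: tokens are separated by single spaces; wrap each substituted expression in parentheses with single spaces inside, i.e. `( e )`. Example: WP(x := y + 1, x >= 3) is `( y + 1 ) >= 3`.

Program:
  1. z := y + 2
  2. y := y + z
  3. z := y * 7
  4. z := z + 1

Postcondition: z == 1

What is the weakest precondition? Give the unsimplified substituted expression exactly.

Answer: ( ( ( y + ( y + 2 ) ) * 7 ) + 1 ) == 1

Derivation:
post: z == 1
stmt 4: z := z + 1  -- replace 1 occurrence(s) of z with (z + 1)
  => ( z + 1 ) == 1
stmt 3: z := y * 7  -- replace 1 occurrence(s) of z with (y * 7)
  => ( ( y * 7 ) + 1 ) == 1
stmt 2: y := y + z  -- replace 1 occurrence(s) of y with (y + z)
  => ( ( ( y + z ) * 7 ) + 1 ) == 1
stmt 1: z := y + 2  -- replace 1 occurrence(s) of z with (y + 2)
  => ( ( ( y + ( y + 2 ) ) * 7 ) + 1 ) == 1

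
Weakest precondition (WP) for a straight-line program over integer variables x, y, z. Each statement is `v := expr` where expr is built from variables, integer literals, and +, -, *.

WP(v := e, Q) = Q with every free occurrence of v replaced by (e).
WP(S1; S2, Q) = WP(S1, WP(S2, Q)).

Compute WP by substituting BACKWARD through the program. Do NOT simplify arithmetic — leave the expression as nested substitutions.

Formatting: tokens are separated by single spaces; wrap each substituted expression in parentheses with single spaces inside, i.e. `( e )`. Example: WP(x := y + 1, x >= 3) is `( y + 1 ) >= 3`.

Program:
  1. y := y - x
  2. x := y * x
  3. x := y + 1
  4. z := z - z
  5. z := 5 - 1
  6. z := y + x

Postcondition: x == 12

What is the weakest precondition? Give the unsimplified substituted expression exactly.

Answer: ( ( y - x ) + 1 ) == 12

Derivation:
post: x == 12
stmt 6: z := y + x  -- replace 0 occurrence(s) of z with (y + x)
  => x == 12
stmt 5: z := 5 - 1  -- replace 0 occurrence(s) of z with (5 - 1)
  => x == 12
stmt 4: z := z - z  -- replace 0 occurrence(s) of z with (z - z)
  => x == 12
stmt 3: x := y + 1  -- replace 1 occurrence(s) of x with (y + 1)
  => ( y + 1 ) == 12
stmt 2: x := y * x  -- replace 0 occurrence(s) of x with (y * x)
  => ( y + 1 ) == 12
stmt 1: y := y - x  -- replace 1 occurrence(s) of y with (y - x)
  => ( ( y - x ) + 1 ) == 12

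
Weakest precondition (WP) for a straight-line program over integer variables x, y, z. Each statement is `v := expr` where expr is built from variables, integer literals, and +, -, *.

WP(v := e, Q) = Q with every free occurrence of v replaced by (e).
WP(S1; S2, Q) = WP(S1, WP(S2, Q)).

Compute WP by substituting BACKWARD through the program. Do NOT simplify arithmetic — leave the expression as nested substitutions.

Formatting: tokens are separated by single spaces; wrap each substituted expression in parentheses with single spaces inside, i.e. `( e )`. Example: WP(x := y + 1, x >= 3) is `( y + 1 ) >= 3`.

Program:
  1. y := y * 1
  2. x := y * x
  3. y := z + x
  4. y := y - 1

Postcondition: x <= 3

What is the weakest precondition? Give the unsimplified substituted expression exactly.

post: x <= 3
stmt 4: y := y - 1  -- replace 0 occurrence(s) of y with (y - 1)
  => x <= 3
stmt 3: y := z + x  -- replace 0 occurrence(s) of y with (z + x)
  => x <= 3
stmt 2: x := y * x  -- replace 1 occurrence(s) of x with (y * x)
  => ( y * x ) <= 3
stmt 1: y := y * 1  -- replace 1 occurrence(s) of y with (y * 1)
  => ( ( y * 1 ) * x ) <= 3

Answer: ( ( y * 1 ) * x ) <= 3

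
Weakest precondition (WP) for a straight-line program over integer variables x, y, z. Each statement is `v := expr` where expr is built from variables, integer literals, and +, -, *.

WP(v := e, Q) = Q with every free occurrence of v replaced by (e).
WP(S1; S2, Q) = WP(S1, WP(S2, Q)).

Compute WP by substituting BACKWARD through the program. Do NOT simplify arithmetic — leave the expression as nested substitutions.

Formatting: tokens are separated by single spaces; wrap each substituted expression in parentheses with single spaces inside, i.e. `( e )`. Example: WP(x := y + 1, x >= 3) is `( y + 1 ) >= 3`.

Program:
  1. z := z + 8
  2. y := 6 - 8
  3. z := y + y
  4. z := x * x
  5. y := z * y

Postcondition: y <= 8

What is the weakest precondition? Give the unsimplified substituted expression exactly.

Answer: ( ( x * x ) * ( 6 - 8 ) ) <= 8

Derivation:
post: y <= 8
stmt 5: y := z * y  -- replace 1 occurrence(s) of y with (z * y)
  => ( z * y ) <= 8
stmt 4: z := x * x  -- replace 1 occurrence(s) of z with (x * x)
  => ( ( x * x ) * y ) <= 8
stmt 3: z := y + y  -- replace 0 occurrence(s) of z with (y + y)
  => ( ( x * x ) * y ) <= 8
stmt 2: y := 6 - 8  -- replace 1 occurrence(s) of y with (6 - 8)
  => ( ( x * x ) * ( 6 - 8 ) ) <= 8
stmt 1: z := z + 8  -- replace 0 occurrence(s) of z with (z + 8)
  => ( ( x * x ) * ( 6 - 8 ) ) <= 8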